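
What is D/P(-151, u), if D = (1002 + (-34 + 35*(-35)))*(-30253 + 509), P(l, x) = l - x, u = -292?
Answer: 7644208/141 ≈ 54214.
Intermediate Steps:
D = 7644208 (D = (1002 + (-34 - 1225))*(-29744) = (1002 - 1259)*(-29744) = -257*(-29744) = 7644208)
D/P(-151, u) = 7644208/(-151 - 1*(-292)) = 7644208/(-151 + 292) = 7644208/141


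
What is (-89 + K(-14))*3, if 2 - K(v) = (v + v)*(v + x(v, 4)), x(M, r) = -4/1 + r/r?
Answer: -1689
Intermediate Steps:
x(M, r) = -3 (x(M, r) = -4*1 + 1 = -4 + 1 = -3)
K(v) = 2 - 2*v*(-3 + v) (K(v) = 2 - (v + v)*(v - 3) = 2 - 2*v*(-3 + v))
(-89 + K(-14))*3 = (-89 + (2 - 2*(-14)² + 6*(-14)))*3 = (-89 + (2 - 2*196 - 84))*3 = (-89 + (2 - 392 - 84))*3 = (-89 - 474)*3 = -563*3 = -1689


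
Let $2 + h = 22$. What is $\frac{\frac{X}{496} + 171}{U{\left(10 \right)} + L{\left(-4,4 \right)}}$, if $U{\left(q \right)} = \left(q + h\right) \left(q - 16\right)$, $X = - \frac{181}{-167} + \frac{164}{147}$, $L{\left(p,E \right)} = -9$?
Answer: $- \frac{2082201979}{2301321456} \approx -0.90479$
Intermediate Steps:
$h = 20$ ($h = -2 + 22 = 20$)
$X = \frac{53995}{24549}$ ($X = \left(-181\right) \left(- \frac{1}{167}\right) + 164 \cdot \frac{1}{147} = \frac{181}{167} + \frac{164}{147} = \frac{53995}{24549} \approx 2.1995$)
$U{\left(q \right)} = \left(-16 + q\right) \left(20 + q\right)$ ($U{\left(q \right)} = \left(q + 20\right) \left(q - 16\right) = \left(20 + q\right) \left(-16 + q\right) = \left(-16 + q\right) \left(20 + q\right)$)
$\frac{\frac{X}{496} + 171}{U{\left(10 \right)} + L{\left(-4,4 \right)}} = \frac{\frac{53995}{24549 \cdot 496} + 171}{\left(-320 + 10^{2} + 4 \cdot 10\right) - 9} = \frac{\frac{53995}{24549} \cdot \frac{1}{496} + 171}{\left(-320 + 100 + 40\right) - 9} = \frac{\frac{53995}{12176304} + 171}{-180 - 9} = \frac{2082201979}{12176304 \left(-189\right)} = \frac{2082201979}{12176304} \left(- \frac{1}{189}\right) = - \frac{2082201979}{2301321456}$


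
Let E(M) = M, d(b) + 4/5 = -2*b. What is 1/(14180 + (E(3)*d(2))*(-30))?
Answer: 1/14612 ≈ 6.8437e-5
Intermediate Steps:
d(b) = -⅘ - 2*b
1/(14180 + (E(3)*d(2))*(-30)) = 1/(14180 + (3*(-⅘ - 2*2))*(-30)) = 1/(14180 + (3*(-⅘ - 4))*(-30)) = 1/(14180 + (3*(-24/5))*(-30)) = 1/(14180 - 72/5*(-30)) = 1/(14180 + 432) = 1/14612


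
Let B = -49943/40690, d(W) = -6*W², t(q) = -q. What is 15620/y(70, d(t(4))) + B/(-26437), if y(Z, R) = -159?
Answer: -16802762357663/171039723270 ≈ -98.239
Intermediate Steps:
B = -49943/40690 (B = -49943*1/40690 = -49943/40690 ≈ -1.2274)
15620/y(70, d(t(4))) + B/(-26437) = 15620/(-159) - 49943/40690/(-26437) = 15620*(-1/159) - 49943/40690*(-1/26437) = -15620/159 + 49943/1075721530 = -16802762357663/171039723270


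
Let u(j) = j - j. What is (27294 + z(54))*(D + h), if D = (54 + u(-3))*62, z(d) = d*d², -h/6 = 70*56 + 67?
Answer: -3801211092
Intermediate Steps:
u(j) = 0
h = -23922 (h = -6*(70*56 + 67) = -6*(3920 + 67) = -6*3987 = -23922)
z(d) = d³
D = 3348 (D = (54 + 0)*62 = 54*62 = 3348)
(27294 + z(54))*(D + h) = (27294 + 54³)*(3348 - 23922) = (27294 + 157464)*(-20574) = 184758*(-20574) = -3801211092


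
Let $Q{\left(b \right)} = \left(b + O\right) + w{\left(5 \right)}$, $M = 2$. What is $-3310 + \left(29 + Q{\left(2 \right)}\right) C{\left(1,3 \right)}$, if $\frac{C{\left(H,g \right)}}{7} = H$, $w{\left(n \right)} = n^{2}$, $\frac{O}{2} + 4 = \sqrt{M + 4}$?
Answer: $-2974 + 14 \sqrt{6} \approx -2939.7$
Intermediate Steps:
$O = -8 + 2 \sqrt{6}$ ($O = -8 + 2 \sqrt{2 + 4} = -8 + 2 \sqrt{6} \approx -3.101$)
$C{\left(H,g \right)} = 7 H$
$Q{\left(b \right)} = 17 + b + 2 \sqrt{6}$ ($Q{\left(b \right)} = \left(b - \left(8 - 2 \sqrt{6}\right)\right) + 5^{2} = \left(-8 + b + 2 \sqrt{6}\right) + 25 = 17 + b + 2 \sqrt{6}$)
$-3310 + \left(29 + Q{\left(2 \right)}\right) C{\left(1,3 \right)} = -3310 + \left(29 + \left(17 + 2 + 2 \sqrt{6}\right)\right) 7 \cdot 1 = -3310 + \left(29 + \left(19 + 2 \sqrt{6}\right)\right) 7 = -3310 + \left(48 + 2 \sqrt{6}\right) 7 = -3310 + \left(336 + 14 \sqrt{6}\right) = -2974 + 14 \sqrt{6}$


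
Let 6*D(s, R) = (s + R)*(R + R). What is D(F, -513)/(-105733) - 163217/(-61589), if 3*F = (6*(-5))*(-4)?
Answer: 12275919974/6511989737 ≈ 1.8851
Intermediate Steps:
F = 40 (F = ((6*(-5))*(-4))/3 = (-30*(-4))/3 = (⅓)*120 = 40)
D(s, R) = R*(R + s)/3 (D(s, R) = ((s + R)*(R + R))/6 = ((R + s)*(2*R))/6 = (2*R*(R + s))/6 = R*(R + s)/3)
D(F, -513)/(-105733) - 163217/(-61589) = ((⅓)*(-513)*(-513 + 40))/(-105733) - 163217/(-61589) = ((⅓)*(-513)*(-473))*(-1/105733) - 163217*(-1/61589) = 80883*(-1/105733) + 163217/61589 = -80883/105733 + 163217/61589 = 12275919974/6511989737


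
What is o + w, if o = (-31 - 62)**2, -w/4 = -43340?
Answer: 182009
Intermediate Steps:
w = 173360 (w = -4*(-43340) = 173360)
o = 8649 (o = (-93)**2 = 8649)
o + w = 8649 + 173360 = 182009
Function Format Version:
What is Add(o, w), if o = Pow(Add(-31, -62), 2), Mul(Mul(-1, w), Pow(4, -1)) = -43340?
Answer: 182009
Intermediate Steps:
w = 173360 (w = Mul(-4, -43340) = 173360)
o = 8649 (o = Pow(-93, 2) = 8649)
Add(o, w) = Add(8649, 173360) = 182009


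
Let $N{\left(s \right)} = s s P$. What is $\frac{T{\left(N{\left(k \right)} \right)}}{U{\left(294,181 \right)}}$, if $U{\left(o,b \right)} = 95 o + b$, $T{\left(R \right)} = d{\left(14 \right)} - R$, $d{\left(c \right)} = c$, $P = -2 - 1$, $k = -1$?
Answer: $\frac{17}{28111} \approx 0.00060475$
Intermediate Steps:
$P = -3$ ($P = -2 - 1 = -3$)
$N{\left(s \right)} = - 3 s^{2}$ ($N{\left(s \right)} = s s \left(-3\right) = s^{2} \left(-3\right) = - 3 s^{2}$)
$T{\left(R \right)} = 14 - R$
$U{\left(o,b \right)} = b + 95 o$
$\frac{T{\left(N{\left(k \right)} \right)}}{U{\left(294,181 \right)}} = \frac{14 - - 3 \left(-1\right)^{2}}{181 + 95 \cdot 294} = \frac{14 - \left(-3\right) 1}{181 + 27930} = \frac{14 - -3}{28111} = \left(14 + 3\right) \frac{1}{28111} = 17 \cdot \frac{1}{28111} = \frac{17}{28111}$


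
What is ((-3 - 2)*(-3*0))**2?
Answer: 0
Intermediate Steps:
((-3 - 2)*(-3*0))**2 = (-5*0)**2 = 0**2 = 0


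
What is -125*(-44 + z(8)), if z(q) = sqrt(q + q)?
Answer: 5000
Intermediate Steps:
z(q) = sqrt(2)*sqrt(q) (z(q) = sqrt(2*q) = sqrt(2)*sqrt(q))
-125*(-44 + z(8)) = -125*(-44 + sqrt(2)*sqrt(8)) = -125*(-44 + sqrt(2)*(2*sqrt(2))) = -125*(-44 + 4) = -125*(-40) = 5000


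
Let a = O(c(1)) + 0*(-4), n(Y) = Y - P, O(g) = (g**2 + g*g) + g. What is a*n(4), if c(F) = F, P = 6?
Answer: -6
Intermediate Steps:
O(g) = g + 2*g**2 (O(g) = (g**2 + g**2) + g = 2*g**2 + g = g + 2*g**2)
n(Y) = -6 + Y (n(Y) = Y - 1*6 = Y - 6 = -6 + Y)
a = 3 (a = 1*(1 + 2*1) + 0*(-4) = 1*(1 + 2) + 0 = 1*3 + 0 = 3 + 0 = 3)
a*n(4) = 3*(-6 + 4) = 3*(-2) = -6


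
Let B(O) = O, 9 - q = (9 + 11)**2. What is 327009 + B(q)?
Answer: 326618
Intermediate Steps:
q = -391 (q = 9 - (9 + 11)**2 = 9 - 1*20**2 = 9 - 1*400 = 9 - 400 = -391)
327009 + B(q) = 327009 - 391 = 326618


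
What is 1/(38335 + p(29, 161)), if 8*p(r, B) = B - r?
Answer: 2/76703 ≈ 2.6075e-5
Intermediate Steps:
p(r, B) = -r/8 + B/8 (p(r, B) = (B - r)/8 = -r/8 + B/8)
1/(38335 + p(29, 161)) = 1/(38335 + (-⅛*29 + (⅛)*161)) = 1/(38335 + (-29/8 + 161/8)) = 1/(38335 + 33/2) = 1/(76703/2) = 2/76703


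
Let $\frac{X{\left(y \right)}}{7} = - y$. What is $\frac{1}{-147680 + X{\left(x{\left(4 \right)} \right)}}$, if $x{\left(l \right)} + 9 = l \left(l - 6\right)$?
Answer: $- \frac{1}{147561} \approx -6.7769 \cdot 10^{-6}$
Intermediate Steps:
$x{\left(l \right)} = -9 + l \left(-6 + l\right)$ ($x{\left(l \right)} = -9 + l \left(l - 6\right) = -9 + l \left(-6 + l\right)$)
$X{\left(y \right)} = - 7 y$ ($X{\left(y \right)} = 7 \left(- y\right) = - 7 y$)
$\frac{1}{-147680 + X{\left(x{\left(4 \right)} \right)}} = \frac{1}{-147680 - 7 \left(-9 + 4^{2} - 24\right)} = \frac{1}{-147680 - 7 \left(-9 + 16 - 24\right)} = \frac{1}{-147680 - -119} = \frac{1}{-147680 + 119} = \frac{1}{-147561} = - \frac{1}{147561}$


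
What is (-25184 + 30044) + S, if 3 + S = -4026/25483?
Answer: 123766905/25483 ≈ 4856.8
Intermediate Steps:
S = -80475/25483 (S = -3 - 4026/25483 = -80475/25483 ≈ -3.1580)
(-25184 + 30044) + S = (-25184 + 30044) - 80475/25483 = 4860 - 80475/25483 = 123766905/25483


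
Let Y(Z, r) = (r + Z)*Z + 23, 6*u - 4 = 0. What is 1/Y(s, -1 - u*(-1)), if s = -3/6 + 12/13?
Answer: 2028/46721 ≈ 0.043407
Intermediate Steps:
u = 2/3 (u = 2/3 + (1/6)*0 = 2/3 + 0 = 2/3 ≈ 0.66667)
s = 11/26 (s = -3*1/6 + 12*(1/13) = -1/2 + 12/13 = 11/26 ≈ 0.42308)
Y(Z, r) = 23 + Z*(Z + r) (Y(Z, r) = (Z + r)*Z + 23 = Z*(Z + r) + 23 = 23 + Z*(Z + r))
1/Y(s, -1 - u*(-1)) = 1/(23 + (11/26)**2 + 11*(-1 - 2*(-1)/3)/26) = 1/(23 + 121/676 + 11*(-1 - 1*(-2/3))/26) = 1/(23 + 121/676 + 11*(-1 + 2/3)/26) = 1/(23 + 121/676 + (11/26)*(-1/3)) = 1/(23 + 121/676 - 11/78) = 1/(46721/2028) = 2028/46721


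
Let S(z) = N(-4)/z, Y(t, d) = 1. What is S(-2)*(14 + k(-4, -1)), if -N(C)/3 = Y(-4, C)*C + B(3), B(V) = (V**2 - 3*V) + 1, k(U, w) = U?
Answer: -45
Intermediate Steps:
B(V) = 1 + V**2 - 3*V
N(C) = -3 - 3*C (N(C) = -3*(1*C + (1 + 3**2 - 3*3)) = -3*(C + (1 + 9 - 9)) = -3*(C + 1) = -3*(1 + C) = -3 - 3*C)
S(z) = 9/z (S(z) = (-3 - 3*(-4))/z = (-3 + 12)/z = 9/z)
S(-2)*(14 + k(-4, -1)) = (9/(-2))*(14 - 4) = (9*(-1/2))*10 = -9/2*10 = -45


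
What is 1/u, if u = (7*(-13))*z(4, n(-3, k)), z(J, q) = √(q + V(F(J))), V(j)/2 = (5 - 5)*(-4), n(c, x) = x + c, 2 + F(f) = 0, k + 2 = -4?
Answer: I/273 ≈ 0.003663*I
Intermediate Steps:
k = -6 (k = -2 - 4 = -6)
F(f) = -2 (F(f) = -2 + 0 = -2)
n(c, x) = c + x
V(j) = 0 (V(j) = 2*((5 - 5)*(-4)) = 2*(0*(-4)) = 2*0 = 0)
z(J, q) = √q (z(J, q) = √(q + 0) = √q)
u = -273*I (u = (7*(-13))*√(-3 - 6) = -273*I ≈ -273.0*I)
1/u = 1/(-273*I) = I/273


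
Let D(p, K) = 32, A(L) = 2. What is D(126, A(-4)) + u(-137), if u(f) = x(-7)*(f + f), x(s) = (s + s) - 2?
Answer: 4416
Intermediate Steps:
x(s) = -2 + 2*s (x(s) = 2*s - 2 = -2 + 2*s)
u(f) = -32*f (u(f) = (-2 + 2*(-7))*(f + f) = (-2 - 14)*(2*f) = -32*f)
D(126, A(-4)) + u(-137) = 32 - 32*(-137) = 32 + 4384 = 4416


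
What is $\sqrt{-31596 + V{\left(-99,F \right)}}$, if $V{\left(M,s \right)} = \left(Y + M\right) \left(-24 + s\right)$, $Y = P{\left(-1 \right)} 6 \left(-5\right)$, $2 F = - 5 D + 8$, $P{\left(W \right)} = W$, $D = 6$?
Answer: $i \sqrt{29181} \approx 170.82 i$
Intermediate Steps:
$F = -11$ ($F = \frac{\left(-5\right) 6 + 8}{2} = \frac{-30 + 8}{2} = \frac{1}{2} \left(-22\right) = -11$)
$Y = 30$ ($Y = \left(-1\right) 6 \left(-5\right) = \left(-6\right) \left(-5\right) = 30$)
$V{\left(M,s \right)} = \left(-24 + s\right) \left(30 + M\right)$ ($V{\left(M,s \right)} = \left(30 + M\right) \left(-24 + s\right) = \left(-24 + s\right) \left(30 + M\right)$)
$\sqrt{-31596 + V{\left(-99,F \right)}} = \sqrt{-31596 - -2415} = \sqrt{-31596 + \left(-720 + 2376 - 330 + 1089\right)} = \sqrt{-31596 + 2415} = \sqrt{-29181} = i \sqrt{29181}$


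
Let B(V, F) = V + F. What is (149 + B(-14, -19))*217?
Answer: 25172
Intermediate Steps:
B(V, F) = F + V
(149 + B(-14, -19))*217 = (149 + (-19 - 14))*217 = (149 - 33)*217 = 116*217 = 25172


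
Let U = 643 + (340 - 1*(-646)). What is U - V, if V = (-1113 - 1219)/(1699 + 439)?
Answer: 1742567/1069 ≈ 1630.1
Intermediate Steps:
V = -1166/1069 (V = -2332/2138 = -2332*1/2138 = -1166/1069 ≈ -1.0907)
U = 1629 (U = 643 + (340 + 646) = 643 + 986 = 1629)
U - V = 1629 - 1*(-1166/1069) = 1629 + 1166/1069 = 1742567/1069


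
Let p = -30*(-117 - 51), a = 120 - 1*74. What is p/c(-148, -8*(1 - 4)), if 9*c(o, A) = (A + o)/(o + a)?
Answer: 1156680/31 ≈ 37312.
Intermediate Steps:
a = 46 (a = 120 - 74 = 46)
c(o, A) = (A + o)/(9*(46 + o)) (c(o, A) = ((A + o)/(o + 46))/9 = ((A + o)/(46 + o))/9 = (A + o)/(9*(46 + o)))
p = 5040 (p = -30*(-168) = 5040)
p/c(-148, -8*(1 - 4)) = 5040/(((-8*(1 - 4) - 148)/(9*(46 - 148)))) = 5040/(((⅑)*(-8*(-3) - 148)/(-102))) = 5040/(((⅑)*(-1/102)*(24 - 148))) = 5040/(((⅑)*(-1/102)*(-124))) = 5040/(62/459) = 5040*(459/62) = 1156680/31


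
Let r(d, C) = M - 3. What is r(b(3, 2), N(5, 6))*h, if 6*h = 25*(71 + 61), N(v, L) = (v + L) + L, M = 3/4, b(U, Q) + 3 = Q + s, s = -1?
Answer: -2475/2 ≈ -1237.5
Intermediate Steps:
b(U, Q) = -4 + Q (b(U, Q) = -3 + (Q - 1) = -3 + (-1 + Q) = -4 + Q)
M = 3/4 (M = 3*(1/4) = 3/4 ≈ 0.75000)
N(v, L) = v + 2*L (N(v, L) = (L + v) + L = v + 2*L)
r(d, C) = -9/4 (r(d, C) = 3/4 - 3 = -9/4)
h = 550 (h = (25*(71 + 61))/6 = (25*132)/6 = (1/6)*3300 = 550)
r(b(3, 2), N(5, 6))*h = -9/4*550 = -2475/2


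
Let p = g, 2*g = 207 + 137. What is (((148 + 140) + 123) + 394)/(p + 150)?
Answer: 5/2 ≈ 2.5000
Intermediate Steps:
g = 172 (g = (207 + 137)/2 = (½)*344 = 172)
p = 172
(((148 + 140) + 123) + 394)/(p + 150) = (((148 + 140) + 123) + 394)/(172 + 150) = ((288 + 123) + 394)/322 = (411 + 394)*(1/322) = 805*(1/322) = 5/2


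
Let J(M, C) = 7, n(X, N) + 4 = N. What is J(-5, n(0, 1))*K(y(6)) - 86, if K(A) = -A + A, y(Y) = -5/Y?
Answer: -86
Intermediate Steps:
n(X, N) = -4 + N
K(A) = 0
J(-5, n(0, 1))*K(y(6)) - 86 = 7*0 - 86 = 0 - 86 = -86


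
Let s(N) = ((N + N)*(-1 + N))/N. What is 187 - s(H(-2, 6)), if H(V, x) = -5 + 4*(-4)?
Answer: 231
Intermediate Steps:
H(V, x) = -21 (H(V, x) = -5 - 16 = -21)
s(N) = -2 + 2*N (s(N) = ((2*N)*(-1 + N))/N = (2*N*(-1 + N))/N = -2 + 2*N)
187 - s(H(-2, 6)) = 187 - (-2 + 2*(-21)) = 187 - (-2 - 42) = 187 - 1*(-44) = 187 + 44 = 231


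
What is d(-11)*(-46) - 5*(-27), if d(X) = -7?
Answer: 457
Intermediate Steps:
d(-11)*(-46) - 5*(-27) = -7*(-46) - 5*(-27) = 322 + 135 = 457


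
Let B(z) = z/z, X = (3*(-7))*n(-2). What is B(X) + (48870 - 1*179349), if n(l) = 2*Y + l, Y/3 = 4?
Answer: -130478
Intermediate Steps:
Y = 12 (Y = 3*4 = 12)
n(l) = 24 + l (n(l) = 2*12 + l = 24 + l)
X = -462 (X = (3*(-7))*(24 - 2) = -21*22 = -462)
B(z) = 1
B(X) + (48870 - 1*179349) = 1 + (48870 - 1*179349) = 1 + (48870 - 179349) = 1 - 130479 = -130478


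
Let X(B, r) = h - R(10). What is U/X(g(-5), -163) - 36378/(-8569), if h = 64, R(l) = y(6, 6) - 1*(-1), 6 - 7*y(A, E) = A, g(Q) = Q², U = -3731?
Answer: -4239875/77121 ≈ -54.977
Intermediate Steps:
y(A, E) = 6/7 - A/7
R(l) = 1 (R(l) = (6/7 - ⅐*6) - 1*(-1) = (6/7 - 6/7) + 1 = 0 + 1 = 1)
X(B, r) = 63 (X(B, r) = 64 - 1*1 = 64 - 1 = 63)
U/X(g(-5), -163) - 36378/(-8569) = -3731/63 - 36378/(-8569) = -3731*1/63 - 36378*(-1/8569) = -533/9 + 36378/8569 = -4239875/77121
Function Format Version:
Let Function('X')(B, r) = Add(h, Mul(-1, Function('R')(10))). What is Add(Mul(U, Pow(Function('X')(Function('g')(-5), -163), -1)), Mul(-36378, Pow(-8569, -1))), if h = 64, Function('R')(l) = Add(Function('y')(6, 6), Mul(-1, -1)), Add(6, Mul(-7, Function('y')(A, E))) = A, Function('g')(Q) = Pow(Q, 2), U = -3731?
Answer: Rational(-4239875, 77121) ≈ -54.977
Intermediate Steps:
Function('y')(A, E) = Add(Rational(6, 7), Mul(Rational(-1, 7), A))
Function('R')(l) = 1 (Function('R')(l) = Add(Add(Rational(6, 7), Mul(Rational(-1, 7), 6)), Mul(-1, -1)) = Add(Add(Rational(6, 7), Rational(-6, 7)), 1) = Add(0, 1) = 1)
Function('X')(B, r) = 63 (Function('X')(B, r) = Add(64, Mul(-1, 1)) = Add(64, -1) = 63)
Add(Mul(U, Pow(Function('X')(Function('g')(-5), -163), -1)), Mul(-36378, Pow(-8569, -1))) = Add(Mul(-3731, Pow(63, -1)), Mul(-36378, Pow(-8569, -1))) = Add(Mul(-3731, Rational(1, 63)), Mul(-36378, Rational(-1, 8569))) = Add(Rational(-533, 9), Rational(36378, 8569)) = Rational(-4239875, 77121)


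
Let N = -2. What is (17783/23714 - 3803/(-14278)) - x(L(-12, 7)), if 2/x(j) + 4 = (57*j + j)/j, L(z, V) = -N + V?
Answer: 2237960485/2285472321 ≈ 0.97921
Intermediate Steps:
L(z, V) = 2 + V (L(z, V) = -1*(-2) + V = 2 + V)
x(j) = 1/27 (x(j) = 2/(-4 + (57*j + j)/j) = 2/(-4 + (58*j)/j) = 2/(-4 + 58) = 2/54 = 2*(1/54) = 1/27)
(17783/23714 - 3803/(-14278)) - x(L(-12, 7)) = (17783/23714 - 3803/(-14278)) - 1*1/27 = (17783*(1/23714) - 3803*(-1/14278)) - 1/27 = (17783/23714 + 3803/14278) - 1/27 = 86022504/84647123 - 1/27 = 2237960485/2285472321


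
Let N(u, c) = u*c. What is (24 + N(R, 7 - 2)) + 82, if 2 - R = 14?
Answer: 46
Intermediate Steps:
R = -12 (R = 2 - 1*14 = 2 - 14 = -12)
N(u, c) = c*u
(24 + N(R, 7 - 2)) + 82 = (24 + (7 - 2)*(-12)) + 82 = (24 + 5*(-12)) + 82 = (24 - 60) + 82 = -36 + 82 = 46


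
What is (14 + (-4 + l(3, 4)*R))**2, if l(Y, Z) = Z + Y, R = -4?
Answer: 324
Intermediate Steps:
l(Y, Z) = Y + Z
(14 + (-4 + l(3, 4)*R))**2 = (14 + (-4 + (3 + 4)*(-4)))**2 = (14 + (-4 + 7*(-4)))**2 = (14 + (-4 - 28))**2 = (14 - 32)**2 = (-18)**2 = 324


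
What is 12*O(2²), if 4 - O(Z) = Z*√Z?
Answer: -48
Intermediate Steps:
O(Z) = 4 - Z^(3/2) (O(Z) = 4 - Z*√Z = 4 - Z^(3/2))
12*O(2²) = 12*(4 - (2²)^(3/2)) = 12*(4 - 4^(3/2)) = 12*(4 - 1*8) = 12*(4 - 8) = 12*(-4) = -48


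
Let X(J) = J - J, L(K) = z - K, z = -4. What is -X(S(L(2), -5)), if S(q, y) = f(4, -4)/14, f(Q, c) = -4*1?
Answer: 0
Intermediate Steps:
f(Q, c) = -4
L(K) = -4 - K
S(q, y) = -2/7 (S(q, y) = -4/14 = -4*1/14 = -2/7)
X(J) = 0
-X(S(L(2), -5)) = -1*0 = 0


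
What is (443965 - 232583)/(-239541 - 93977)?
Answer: -105691/166759 ≈ -0.63379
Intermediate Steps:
(443965 - 232583)/(-239541 - 93977) = 211382/(-333518) = 211382*(-1/333518) = -105691/166759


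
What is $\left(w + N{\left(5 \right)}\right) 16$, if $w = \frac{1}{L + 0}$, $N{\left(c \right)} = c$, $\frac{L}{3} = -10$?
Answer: $\frac{1192}{15} \approx 79.467$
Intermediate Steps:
$L = -30$ ($L = 3 \left(-10\right) = -30$)
$w = - \frac{1}{30}$ ($w = \frac{1}{-30 + 0} = \frac{1}{-30} = - \frac{1}{30} \approx -0.033333$)
$\left(w + N{\left(5 \right)}\right) 16 = \left(- \frac{1}{30} + 5\right) 16 = \frac{149}{30} \cdot 16 = \frac{1192}{15}$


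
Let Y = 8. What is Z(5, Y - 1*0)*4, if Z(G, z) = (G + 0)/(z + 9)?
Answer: 20/17 ≈ 1.1765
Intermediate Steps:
Z(G, z) = G/(9 + z)
Z(5, Y - 1*0)*4 = (5/(9 + (8 - 1*0)))*4 = (5/(9 + (8 + 0)))*4 = (5/(9 + 8))*4 = (5/17)*4 = 20/17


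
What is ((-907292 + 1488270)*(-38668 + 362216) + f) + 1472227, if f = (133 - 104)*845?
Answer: 187975766676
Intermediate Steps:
f = 24505 (f = 29*845 = 24505)
((-907292 + 1488270)*(-38668 + 362216) + f) + 1472227 = ((-907292 + 1488270)*(-38668 + 362216) + 24505) + 1472227 = (580978*323548 + 24505) + 1472227 = (187974269944 + 24505) + 1472227 = 187974294449 + 1472227 = 187975766676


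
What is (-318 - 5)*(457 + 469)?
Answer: -299098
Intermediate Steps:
(-318 - 5)*(457 + 469) = -323*926 = -299098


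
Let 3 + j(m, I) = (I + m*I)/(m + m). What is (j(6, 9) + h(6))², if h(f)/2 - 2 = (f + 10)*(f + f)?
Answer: 2436721/16 ≈ 1.5230e+5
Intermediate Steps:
h(f) = 4 + 4*f*(10 + f) (h(f) = 4 + 2*((f + 10)*(f + f)) = 4 + 2*((10 + f)*(2*f)) = 4 + 2*(2*f*(10 + f)) = 4 + 4*f*(10 + f))
j(m, I) = -3 + (I + I*m)/(2*m) (j(m, I) = -3 + (I + m*I)/(m + m) = -3 + (I + I*m)/((2*m)) = -3 + (I + I*m)*(1/(2*m)) = -3 + (I + I*m)/(2*m))
(j(6, 9) + h(6))² = ((½)*(9 + 6*(-6 + 9))/6 + (4 + 4*6² + 40*6))² = ((½)*(⅙)*(9 + 6*3) + (4 + 4*36 + 240))² = ((½)*(⅙)*(9 + 18) + (4 + 144 + 240))² = ((½)*(⅙)*27 + 388)² = (9/4 + 388)² = (1561/4)² = 2436721/16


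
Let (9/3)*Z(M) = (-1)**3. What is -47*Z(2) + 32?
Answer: 143/3 ≈ 47.667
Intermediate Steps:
Z(M) = -1/3 (Z(M) = (1/3)*(-1)**3 = (1/3)*(-1) = -1/3)
-47*Z(2) + 32 = -47*(-1/3) + 32 = 47/3 + 32 = 143/3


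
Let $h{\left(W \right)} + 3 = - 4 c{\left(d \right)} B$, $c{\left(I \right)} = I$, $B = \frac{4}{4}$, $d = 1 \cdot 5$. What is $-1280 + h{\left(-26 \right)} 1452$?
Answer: $-34676$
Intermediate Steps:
$d = 5$
$B = 1$ ($B = 4 \cdot \frac{1}{4} = 1$)
$h{\left(W \right)} = -23$ ($h{\left(W \right)} = -3 + \left(-4\right) 5 \cdot 1 = -3 - 20 = -23$)
$-1280 + h{\left(-26 \right)} 1452 = -1280 - 33396 = -34676$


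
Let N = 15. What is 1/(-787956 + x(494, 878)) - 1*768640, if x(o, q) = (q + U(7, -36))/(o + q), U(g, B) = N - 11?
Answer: -8479156080014/11031375 ≈ -7.6864e+5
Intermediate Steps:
U(g, B) = 4 (U(g, B) = 15 - 11 = 4)
x(o, q) = (4 + q)/(o + q) (x(o, q) = (q + 4)/(o + q) = (4 + q)/(o + q))
1/(-787956 + x(494, 878)) - 1*768640 = 1/(-787956 + (4 + 878)/(494 + 878)) - 1*768640 = 1/(-787956 + 882/1372) - 768640 = 1/(-787956 + (1/1372)*882) - 768640 = 1/(-787956 + 9/14) - 768640 = 1/(-11031375/14) - 768640 = -14/11031375 - 768640 = -8479156080014/11031375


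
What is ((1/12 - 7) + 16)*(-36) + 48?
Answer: -279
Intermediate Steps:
((1/12 - 7) + 16)*(-36) + 48 = (-83/12 + 16)*(-36) + 48 = (109/12)*(-36) + 48 = -327 + 48 = -279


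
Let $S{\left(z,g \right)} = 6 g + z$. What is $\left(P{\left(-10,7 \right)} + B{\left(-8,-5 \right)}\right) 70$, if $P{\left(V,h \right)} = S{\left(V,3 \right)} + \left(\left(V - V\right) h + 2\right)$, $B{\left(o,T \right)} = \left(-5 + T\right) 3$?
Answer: $-1400$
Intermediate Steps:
$S{\left(z,g \right)} = z + 6 g$
$B{\left(o,T \right)} = -15 + 3 T$
$P{\left(V,h \right)} = 20 + V$ ($P{\left(V,h \right)} = \left(V + 6 \cdot 3\right) + \left(\left(V - V\right) h + 2\right) = \left(V + 18\right) + \left(0 h + 2\right) = \left(18 + V\right) + \left(0 + 2\right) = \left(18 + V\right) + 2 = 20 + V$)
$\left(P{\left(-10,7 \right)} + B{\left(-8,-5 \right)}\right) 70 = \left(\left(20 - 10\right) + \left(-15 + 3 \left(-5\right)\right)\right) 70 = \left(10 - 30\right) 70 = \left(-20\right) 70 = -1400$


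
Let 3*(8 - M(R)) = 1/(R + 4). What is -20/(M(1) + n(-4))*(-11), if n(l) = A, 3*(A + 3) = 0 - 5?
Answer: 3300/49 ≈ 67.347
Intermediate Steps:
A = -14/3 (A = -3 + (0 - 5)/3 = -3 + (⅓)*(-5) = -3 - 5/3 = -14/3 ≈ -4.6667)
n(l) = -14/3
M(R) = 8 - 1/(3*(4 + R)) (M(R) = 8 - 1/(3*(R + 4)) = 8 - 1/(3*(4 + R)))
-20/(M(1) + n(-4))*(-11) = -20/((95 + 24*1)/(3*(4 + 1)) - 14/3)*(-11) = -20/((⅓)*(95 + 24)/5 - 14/3)*(-11) = -20/((⅓)*(⅕)*119 - 14/3)*(-11) = -20/(119/15 - 14/3)*(-11) = -20/49/15*(-11) = -20*15/49*(-11) = -300/49*(-11) = 3300/49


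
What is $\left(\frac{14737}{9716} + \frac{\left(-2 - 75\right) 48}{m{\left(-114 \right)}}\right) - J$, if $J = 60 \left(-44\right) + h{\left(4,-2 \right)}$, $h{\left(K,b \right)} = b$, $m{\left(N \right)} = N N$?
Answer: $\frac{27813222419}{10522428} \approx 2643.2$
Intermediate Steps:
$m{\left(N \right)} = N^{2}$
$J = -2642$ ($J = 60 \left(-44\right) - 2 = -2640 - 2 = -2642$)
$\left(\frac{14737}{9716} + \frac{\left(-2 - 75\right) 48}{m{\left(-114 \right)}}\right) - J = \left(\frac{14737}{9716} + \frac{\left(-2 - 75\right) 48}{\left(-114\right)^{2}}\right) - -2642 = \left(14737 \cdot \frac{1}{9716} + \frac{\left(-77\right) 48}{12996}\right) + 2642 = \left(\frac{14737}{9716} - \frac{308}{1083}\right) + 2642 = \frac{12967643}{10522428} + 2642 = \frac{27813222419}{10522428}$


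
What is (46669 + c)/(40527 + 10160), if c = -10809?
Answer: 35860/50687 ≈ 0.70748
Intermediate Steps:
(46669 + c)/(40527 + 10160) = (46669 - 10809)/(40527 + 10160) = 35860/50687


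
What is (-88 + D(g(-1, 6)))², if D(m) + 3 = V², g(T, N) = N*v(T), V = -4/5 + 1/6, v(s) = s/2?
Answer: 6648608521/810000 ≈ 8208.2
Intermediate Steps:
v(s) = s/2 (v(s) = s*(½) = s/2)
V = -19/30 (V = -4*⅕ + 1*(⅙) = -⅘ + ⅙ = -19/30 ≈ -0.63333)
g(T, N) = N*T/2 (g(T, N) = N*(T/2) = N*T/2)
D(m) = -2339/900 (D(m) = -3 + (-19/30)² = -3 + 361/900 = -2339/900)
(-88 + D(g(-1, 6)))² = (-88 - 2339/900)² = (-81539/900)² = 6648608521/810000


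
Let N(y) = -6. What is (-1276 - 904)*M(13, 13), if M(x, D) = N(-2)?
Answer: 13080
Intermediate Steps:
M(x, D) = -6
(-1276 - 904)*M(13, 13) = (-1276 - 904)*(-6) = -2180*(-6) = 13080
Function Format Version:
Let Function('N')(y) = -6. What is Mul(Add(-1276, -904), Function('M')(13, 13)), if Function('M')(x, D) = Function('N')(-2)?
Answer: 13080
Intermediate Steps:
Function('M')(x, D) = -6
Mul(Add(-1276, -904), Function('M')(13, 13)) = Mul(Add(-1276, -904), -6) = Mul(-2180, -6) = 13080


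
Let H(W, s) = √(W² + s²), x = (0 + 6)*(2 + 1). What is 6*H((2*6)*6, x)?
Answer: 108*√17 ≈ 445.30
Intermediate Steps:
x = 18 (x = 6*3 = 18)
6*H((2*6)*6, x) = 6*√(((2*6)*6)² + 18²) = 6*√((12*6)² + 324) = 6*√(72² + 324) = 6*√(5184 + 324) = 6*√5508 = 6*(18*√17) = 108*√17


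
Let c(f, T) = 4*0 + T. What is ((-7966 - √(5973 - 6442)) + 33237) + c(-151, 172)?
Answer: 25443 - I*√469 ≈ 25443.0 - 21.656*I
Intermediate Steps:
c(f, T) = T (c(f, T) = 0 + T = T)
((-7966 - √(5973 - 6442)) + 33237) + c(-151, 172) = ((-7966 - √(5973 - 6442)) + 33237) + 172 = ((-7966 - √(-469)) + 33237) + 172 = ((-7966 - I*√469) + 33237) + 172 = (25271 - I*√469) + 172 = 25443 - I*√469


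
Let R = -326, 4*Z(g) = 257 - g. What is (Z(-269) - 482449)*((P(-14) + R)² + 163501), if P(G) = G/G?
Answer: -129804179505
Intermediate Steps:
P(G) = 1
Z(g) = 257/4 - g/4 (Z(g) = (257 - g)/4 = 257/4 - g/4)
(Z(-269) - 482449)*((P(-14) + R)² + 163501) = ((257/4 - ¼*(-269)) - 482449)*((1 - 326)² + 163501) = ((257/4 + 269/4) - 482449)*((-325)² + 163501) = (263/2 - 482449)*(105625 + 163501) = -964635/2*269126 = -129804179505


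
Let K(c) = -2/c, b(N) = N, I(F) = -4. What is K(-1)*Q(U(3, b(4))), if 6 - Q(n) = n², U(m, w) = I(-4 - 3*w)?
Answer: -20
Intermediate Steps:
U(m, w) = -4
Q(n) = 6 - n²
K(-1)*Q(U(3, b(4))) = (-2/(-1))*(6 - 1*(-4)²) = (-2*(-1))*(6 - 1*16) = 2*(6 - 16) = 2*(-10) = -20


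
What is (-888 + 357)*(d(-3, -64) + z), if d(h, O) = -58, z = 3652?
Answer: -1908414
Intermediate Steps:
(-888 + 357)*(d(-3, -64) + z) = (-888 + 357)*(-58 + 3652) = -531*3594 = -1908414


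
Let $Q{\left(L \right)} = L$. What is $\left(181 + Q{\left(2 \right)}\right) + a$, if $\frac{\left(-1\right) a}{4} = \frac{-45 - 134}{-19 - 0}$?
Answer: $\frac{2761}{19} \approx 145.32$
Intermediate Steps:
$a = - \frac{716}{19}$ ($a = - 4 \frac{-45 - 134}{-19 - 0} = - 4 \left(- \frac{179}{-19 + 0}\right) = - 4 \left(- \frac{179}{-19}\right) = - 4 \left(\left(-179\right) \left(- \frac{1}{19}\right)\right) = \left(-4\right) \frac{179}{19} = - \frac{716}{19} \approx -37.684$)
$\left(181 + Q{\left(2 \right)}\right) + a = \left(181 + 2\right) - \frac{716}{19} = 183 - \frac{716}{19} = \frac{2761}{19}$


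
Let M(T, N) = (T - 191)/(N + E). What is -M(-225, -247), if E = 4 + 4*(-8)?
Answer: -416/275 ≈ -1.5127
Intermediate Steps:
E = -28 (E = 4 - 32 = -28)
M(T, N) = (-191 + T)/(-28 + N) (M(T, N) = (T - 191)/(N - 28) = (-191 + T)/(-28 + N))
-M(-225, -247) = -(-191 - 225)/(-28 - 247) = -(-416)/(-275) = -(-1)*(-416)/275 = -1*416/275 = -416/275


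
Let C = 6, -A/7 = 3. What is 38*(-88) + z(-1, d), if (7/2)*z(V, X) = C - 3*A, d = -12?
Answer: -23270/7 ≈ -3324.3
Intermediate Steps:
A = -21 (A = -7*3 = -21)
z(V, X) = 138/7 (z(V, X) = 2*(6 - 3*(-21))/7 = 2*(6 + 63)/7 = (2/7)*69 = 138/7)
38*(-88) + z(-1, d) = 38*(-88) + 138/7 = -3344 + 138/7 = -23270/7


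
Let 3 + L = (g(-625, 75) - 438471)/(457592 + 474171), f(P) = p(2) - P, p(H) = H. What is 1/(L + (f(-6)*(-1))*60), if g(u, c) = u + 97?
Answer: -931763/450480528 ≈ -0.0020684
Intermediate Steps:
f(P) = 2 - P
g(u, c) = 97 + u
L = -3234288/931763 (L = -3 + ((97 - 625) - 438471)/(457592 + 474171) = -3 + (-528 - 438471)/931763 = -3 - 438999*1/931763 = -3 - 438999/931763 = -3234288/931763 ≈ -3.4711)
1/(L + (f(-6)*(-1))*60) = 1/(-3234288/931763 + ((2 - 1*(-6))*(-1))*60) = 1/(-3234288/931763 + ((2 + 6)*(-1))*60) = 1/(-3234288/931763 + (8*(-1))*60) = 1/(-3234288/931763 - 8*60) = 1/(-3234288/931763 - 480) = 1/(-450480528/931763) = -931763/450480528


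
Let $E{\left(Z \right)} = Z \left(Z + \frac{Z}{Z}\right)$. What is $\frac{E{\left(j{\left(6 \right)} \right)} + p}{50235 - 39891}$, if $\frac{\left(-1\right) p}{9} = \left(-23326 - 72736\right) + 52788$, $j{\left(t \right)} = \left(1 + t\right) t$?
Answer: $\frac{16303}{431} \approx 37.826$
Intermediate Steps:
$j{\left(t \right)} = t \left(1 + t\right)$
$E{\left(Z \right)} = Z \left(1 + Z\right)$ ($E{\left(Z \right)} = Z \left(Z + 1\right) = Z \left(1 + Z\right)$)
$p = 389466$ ($p = - 9 \left(\left(-23326 - 72736\right) + 52788\right) = - 9 \left(-96062 + 52788\right) = \left(-9\right) \left(-43274\right) = 389466$)
$\frac{E{\left(j{\left(6 \right)} \right)} + p}{50235 - 39891} = \frac{6 \left(1 + 6\right) \left(1 + 6 \left(1 + 6\right)\right) + 389466}{50235 - 39891} = \frac{6 \cdot 7 \left(1 + 6 \cdot 7\right) + 389466}{10344} = \left(42 \left(1 + 42\right) + 389466\right) \frac{1}{10344} = \left(42 \cdot 43 + 389466\right) \frac{1}{10344} = \left(1806 + 389466\right) \frac{1}{10344} = 391272 \cdot \frac{1}{10344} = \frac{16303}{431}$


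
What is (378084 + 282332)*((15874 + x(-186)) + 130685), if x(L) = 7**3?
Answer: 97016431232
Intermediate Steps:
x(L) = 343
(378084 + 282332)*((15874 + x(-186)) + 130685) = (378084 + 282332)*((15874 + 343) + 130685) = 660416*(16217 + 130685) = 660416*146902 = 97016431232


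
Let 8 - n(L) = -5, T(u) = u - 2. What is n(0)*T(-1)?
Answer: -39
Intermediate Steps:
T(u) = -2 + u
n(L) = 13 (n(L) = 8 - 1*(-5) = 8 + 5 = 13)
n(0)*T(-1) = 13*(-2 - 1) = 13*(-3) = -39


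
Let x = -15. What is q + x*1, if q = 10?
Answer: -5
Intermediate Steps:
q + x*1 = 10 - 15*1 = 10 - 15 = -5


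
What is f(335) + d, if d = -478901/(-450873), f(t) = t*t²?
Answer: 16950739991276/450873 ≈ 3.7595e+7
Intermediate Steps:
f(t) = t³
d = 478901/450873 (d = -478901*(-1/450873) = 478901/450873 ≈ 1.0622)
f(335) + d = 335³ + 478901/450873 = 37595375 + 478901/450873 = 16950739991276/450873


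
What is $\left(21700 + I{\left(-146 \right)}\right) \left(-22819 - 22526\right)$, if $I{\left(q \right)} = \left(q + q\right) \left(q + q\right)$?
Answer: $-4850282580$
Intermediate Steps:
$I{\left(q \right)} = 4 q^{2}$ ($I{\left(q \right)} = 2 q 2 q = 4 q^{2}$)
$\left(21700 + I{\left(-146 \right)}\right) \left(-22819 - 22526\right) = \left(21700 + 4 \left(-146\right)^{2}\right) \left(-22819 - 22526\right) = \left(21700 + 4 \cdot 21316\right) \left(-45345\right) = \left(21700 + 85264\right) \left(-45345\right) = 106964 \left(-45345\right) = -4850282580$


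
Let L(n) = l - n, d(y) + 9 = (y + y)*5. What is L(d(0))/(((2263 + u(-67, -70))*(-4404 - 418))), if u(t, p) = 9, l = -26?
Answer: 17/10955584 ≈ 1.5517e-6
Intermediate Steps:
d(y) = -9 + 10*y (d(y) = -9 + (y + y)*5 = -9 + (2*y)*5 = -9 + 10*y)
L(n) = -26 - n
L(d(0))/(((2263 + u(-67, -70))*(-4404 - 418))) = (-26 - (-9 + 10*0))/(((2263 + 9)*(-4404 - 418))) = (-26 - (-9 + 0))/((2272*(-4822))) = (-26 - 1*(-9))/(-10955584) = (-26 + 9)*(-1/10955584) = -17*(-1/10955584) = 17/10955584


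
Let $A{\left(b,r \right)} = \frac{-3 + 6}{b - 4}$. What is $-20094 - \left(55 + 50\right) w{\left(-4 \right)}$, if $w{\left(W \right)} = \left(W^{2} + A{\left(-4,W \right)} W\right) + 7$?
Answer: $- \frac{45333}{2} \approx -22667.0$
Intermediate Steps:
$A{\left(b,r \right)} = \frac{3}{-4 + b}$
$w{\left(W \right)} = 7 + W^{2} - \frac{3 W}{8}$ ($w{\left(W \right)} = \left(W^{2} + \frac{3}{-4 - 4} W\right) + 7 = \left(W^{2} + \frac{3}{-8} W\right) + 7 = \left(W^{2} + 3 \left(- \frac{1}{8}\right) W\right) + 7 = \left(W^{2} - \frac{3 W}{8}\right) + 7 = 7 + W^{2} - \frac{3 W}{8}$)
$-20094 - \left(55 + 50\right) w{\left(-4 \right)} = -20094 - \left(55 + 50\right) \left(7 + \left(-4\right)^{2} - - \frac{3}{2}\right) = -20094 - 105 \left(7 + 16 + \frac{3}{2}\right) = -20094 - 105 \cdot \frac{49}{2} = -20094 - \frac{5145}{2} = - \frac{45333}{2}$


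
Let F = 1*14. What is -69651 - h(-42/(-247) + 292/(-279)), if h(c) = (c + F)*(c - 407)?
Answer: -305352510387547/4749001569 ≈ -64298.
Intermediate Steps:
F = 14
h(c) = (-407 + c)*(14 + c) (h(c) = (c + 14)*(c - 407) = (14 + c)*(-407 + c) = (-407 + c)*(14 + c))
-69651 - h(-42/(-247) + 292/(-279)) = -69651 - (-5698 + (-42/(-247) + 292/(-279))² - 393*(-42/(-247) + 292/(-279))) = -69651 - (-5698 + (-42*(-1/247) + 292*(-1/279))² - 393*(-42*(-1/247) + 292*(-1/279))) = -69651 - (-5698 + (42/247 - 292/279)² - 393*(42/247 - 292/279)) = -69651 - (-5698 + (-60406/68913)² - 393*(-60406/68913)) = -69651 - (-5698 + 3648884836/4749001569 + 7913186/22971) = -69651 - 1*(-25420197894872/4749001569) = -69651 + 25420197894872/4749001569 = -305352510387547/4749001569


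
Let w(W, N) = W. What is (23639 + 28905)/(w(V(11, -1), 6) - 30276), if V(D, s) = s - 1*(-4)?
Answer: -52544/30273 ≈ -1.7357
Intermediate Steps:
V(D, s) = 4 + s (V(D, s) = s + 4 = 4 + s)
(23639 + 28905)/(w(V(11, -1), 6) - 30276) = (23639 + 28905)/((4 - 1) - 30276) = 52544/(3 - 30276) = 52544/(-30273) = 52544*(-1/30273) = -52544/30273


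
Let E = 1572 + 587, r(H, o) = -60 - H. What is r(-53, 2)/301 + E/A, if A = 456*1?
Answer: 92381/19608 ≈ 4.7114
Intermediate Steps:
A = 456
E = 2159
r(-53, 2)/301 + E/A = (-60 - 1*(-53))/301 + 2159/456 = (-60 + 53)*(1/301) + 2159*(1/456) = -7*1/301 + 2159/456 = -1/43 + 2159/456 = 92381/19608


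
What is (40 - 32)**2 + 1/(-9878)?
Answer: 632191/9878 ≈ 64.000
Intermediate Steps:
(40 - 32)**2 + 1/(-9878) = 8**2 - 1/9878 = 64 - 1/9878 = 632191/9878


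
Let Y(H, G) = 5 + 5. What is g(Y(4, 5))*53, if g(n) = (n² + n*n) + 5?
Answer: 10865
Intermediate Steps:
Y(H, G) = 10
g(n) = 5 + 2*n² (g(n) = (n² + n²) + 5 = 2*n² + 5 = 5 + 2*n²)
g(Y(4, 5))*53 = (5 + 2*10²)*53 = (5 + 2*100)*53 = (5 + 200)*53 = 205*53 = 10865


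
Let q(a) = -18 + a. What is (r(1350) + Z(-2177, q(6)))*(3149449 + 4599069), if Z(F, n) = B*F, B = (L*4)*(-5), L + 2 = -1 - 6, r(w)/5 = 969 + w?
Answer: -2946490197270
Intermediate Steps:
r(w) = 4845 + 5*w (r(w) = 5*(969 + w) = 4845 + 5*w)
L = -9 (L = -2 + (-1 - 6) = -2 - 7 = -9)
B = 180 (B = -9*4*(-5) = -36*(-5) = 180)
Z(F, n) = 180*F
(r(1350) + Z(-2177, q(6)))*(3149449 + 4599069) = ((4845 + 5*1350) + 180*(-2177))*(3149449 + 4599069) = ((4845 + 6750) - 391860)*7748518 = (11595 - 391860)*7748518 = -380265*7748518 = -2946490197270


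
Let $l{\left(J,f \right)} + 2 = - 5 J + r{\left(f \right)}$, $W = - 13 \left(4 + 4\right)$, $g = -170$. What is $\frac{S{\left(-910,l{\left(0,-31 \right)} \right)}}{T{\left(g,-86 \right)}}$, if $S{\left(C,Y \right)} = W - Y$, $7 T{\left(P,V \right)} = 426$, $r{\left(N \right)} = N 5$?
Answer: $\frac{371}{426} \approx 0.87089$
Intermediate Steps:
$W = -104$ ($W = \left(-13\right) 8 = -104$)
$r{\left(N \right)} = 5 N$
$T{\left(P,V \right)} = \frac{426}{7}$ ($T{\left(P,V \right)} = \frac{1}{7} \cdot 426 = \frac{426}{7}$)
$l{\left(J,f \right)} = -2 - 5 J + 5 f$ ($l{\left(J,f \right)} = -2 - \left(- 5 f + 5 J\right) = -2 - 5 J + 5 f$)
$S{\left(C,Y \right)} = -104 - Y$
$\frac{S{\left(-910,l{\left(0,-31 \right)} \right)}}{T{\left(g,-86 \right)}} = \frac{-104 - \left(-2 - 0 + 5 \left(-31\right)\right)}{\frac{426}{7}} = \left(-104 - \left(-2 + 0 - 155\right)\right) \frac{7}{426} = \left(-104 - -157\right) \frac{7}{426} = \left(-104 + 157\right) \frac{7}{426} = 53 \cdot \frac{7}{426} = \frac{371}{426}$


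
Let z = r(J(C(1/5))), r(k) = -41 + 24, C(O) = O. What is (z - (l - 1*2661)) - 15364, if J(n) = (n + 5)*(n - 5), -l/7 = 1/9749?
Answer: -124007273/9749 ≈ -12720.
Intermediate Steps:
l = -7/9749 ≈ -0.00071802
J(n) = (-5 + n)*(5 + n) (J(n) = (5 + n)*(-5 + n) = (-5 + n)*(5 + n))
r(k) = -17
z = -17
(z - (l - 1*2661)) - 15364 = (-17 - (-7/9749 - 1*2661)) - 15364 = (-17 - (-7/9749 - 2661)) - 15364 = (-17 - 1*(-25942096/9749)) - 15364 = (-17 + 25942096/9749) - 15364 = 25776363/9749 - 15364 = -124007273/9749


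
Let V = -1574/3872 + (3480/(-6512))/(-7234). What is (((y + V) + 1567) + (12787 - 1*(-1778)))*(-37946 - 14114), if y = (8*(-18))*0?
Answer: -54397260619249875/64773236 ≈ -8.3981e+8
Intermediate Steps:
V = -105304283/259092944 (V = -1574*1/3872 + (3480*(-1/6512))*(-1/7234) = -787/1936 - 435/814*(-1/7234) = -787/1936 + 435/5888476 = -105304283/259092944 ≈ -0.40643)
y = 0 (y = -144*0 = 0)
(((y + V) + 1567) + (12787 - 1*(-1778)))*(-37946 - 14114) = (((0 - 105304283/259092944) + 1567) + (12787 - 1*(-1778)))*(-37946 - 14114) = ((-105304283/259092944 + 1567) + (12787 + 1778))*(-52060) = (405893338965/259092944 + 14565)*(-52060) = (4179582068325/259092944)*(-52060) = -54397260619249875/64773236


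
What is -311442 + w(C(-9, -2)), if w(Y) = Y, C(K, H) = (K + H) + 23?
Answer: -311430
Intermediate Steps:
C(K, H) = 23 + H + K (C(K, H) = (H + K) + 23 = 23 + H + K)
-311442 + w(C(-9, -2)) = -311442 + (23 - 2 - 9) = -311442 + 12 = -311430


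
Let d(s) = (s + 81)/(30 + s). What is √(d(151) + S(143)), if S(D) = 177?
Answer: 23*√11041/181 ≈ 13.352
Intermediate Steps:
d(s) = (81 + s)/(30 + s)
√(d(151) + S(143)) = √((81 + 151)/(30 + 151) + 177) = √(232/181 + 177) = √(32269/181) = 23*√11041/181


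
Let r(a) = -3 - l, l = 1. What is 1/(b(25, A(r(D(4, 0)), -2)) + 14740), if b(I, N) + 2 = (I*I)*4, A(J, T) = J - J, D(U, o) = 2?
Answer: 1/17238 ≈ 5.8011e-5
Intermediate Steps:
r(a) = -4 (r(a) = -3 - 1*1 = -3 - 1 = -4)
A(J, T) = 0
b(I, N) = -2 + 4*I² (b(I, N) = -2 + (I*I)*4 = -2 + I²*4 = -2 + 4*I²)
1/(b(25, A(r(D(4, 0)), -2)) + 14740) = 1/((-2 + 4*25²) + 14740) = 1/((-2 + 4*625) + 14740) = 1/((-2 + 2500) + 14740) = 1/(2498 + 14740) = 1/17238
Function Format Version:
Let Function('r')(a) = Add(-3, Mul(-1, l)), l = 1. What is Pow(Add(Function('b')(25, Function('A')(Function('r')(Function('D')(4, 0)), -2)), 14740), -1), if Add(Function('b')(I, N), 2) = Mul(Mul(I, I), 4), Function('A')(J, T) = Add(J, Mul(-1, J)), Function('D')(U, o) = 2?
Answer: Rational(1, 17238) ≈ 5.8011e-5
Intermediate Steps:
Function('r')(a) = -4 (Function('r')(a) = Add(-3, Mul(-1, 1)) = Add(-3, -1) = -4)
Function('A')(J, T) = 0
Function('b')(I, N) = Add(-2, Mul(4, Pow(I, 2))) (Function('b')(I, N) = Add(-2, Mul(Mul(I, I), 4)) = Add(-2, Mul(Pow(I, 2), 4)) = Add(-2, Mul(4, Pow(I, 2))))
Pow(Add(Function('b')(25, Function('A')(Function('r')(Function('D')(4, 0)), -2)), 14740), -1) = Pow(Add(Add(-2, Mul(4, Pow(25, 2))), 14740), -1) = Pow(Add(Add(-2, Mul(4, 625)), 14740), -1) = Pow(Add(Add(-2, 2500), 14740), -1) = Pow(Add(2498, 14740), -1) = Pow(17238, -1) = Rational(1, 17238)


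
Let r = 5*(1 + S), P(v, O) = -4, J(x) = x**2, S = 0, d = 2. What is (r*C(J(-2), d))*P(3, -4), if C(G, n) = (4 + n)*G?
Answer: -480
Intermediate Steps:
C(G, n) = G*(4 + n)
r = 5 (r = 5*(1 + 0) = 5*1 = 5)
(r*C(J(-2), d))*P(3, -4) = (5*((-2)**2*(4 + 2)))*(-4) = (5*(4*6))*(-4) = (5*24)*(-4) = 120*(-4) = -480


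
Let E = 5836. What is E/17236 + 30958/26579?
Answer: 172176783/114528911 ≈ 1.5033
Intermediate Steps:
E/17236 + 30958/26579 = 5836/17236 + 30958/26579 = 5836*(1/17236) + 30958*(1/26579) = 1459/4309 + 30958/26579 = 172176783/114528911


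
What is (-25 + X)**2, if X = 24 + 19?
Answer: 324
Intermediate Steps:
X = 43
(-25 + X)**2 = (-25 + 43)**2 = 18**2 = 324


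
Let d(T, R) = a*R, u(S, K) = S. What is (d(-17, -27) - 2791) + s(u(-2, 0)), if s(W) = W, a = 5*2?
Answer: -3063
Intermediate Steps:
a = 10
d(T, R) = 10*R
(d(-17, -27) - 2791) + s(u(-2, 0)) = (10*(-27) - 2791) - 2 = (-270 - 2791) - 2 = -3061 - 2 = -3063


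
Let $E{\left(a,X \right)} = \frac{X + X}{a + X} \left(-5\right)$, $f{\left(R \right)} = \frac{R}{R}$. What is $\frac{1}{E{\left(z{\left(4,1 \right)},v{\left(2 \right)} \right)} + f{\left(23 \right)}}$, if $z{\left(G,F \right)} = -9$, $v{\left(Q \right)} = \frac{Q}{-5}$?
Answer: $\frac{47}{27} \approx 1.7407$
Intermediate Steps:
$v{\left(Q \right)} = - \frac{Q}{5}$ ($v{\left(Q \right)} = Q \left(- \frac{1}{5}\right) = - \frac{Q}{5}$)
$f{\left(R \right)} = 1$
$E{\left(a,X \right)} = - \frac{10 X}{X + a}$ ($E{\left(a,X \right)} = \frac{2 X}{X + a} \left(-5\right) = - \frac{10 X}{X + a}$)
$\frac{1}{E{\left(z{\left(4,1 \right)},v{\left(2 \right)} \right)} + f{\left(23 \right)}} = \frac{1}{- \frac{10 \left(\left(- \frac{1}{5}\right) 2\right)}{\left(- \frac{1}{5}\right) 2 - 9} + 1} = \frac{1}{\left(-10\right) \left(- \frac{2}{5}\right) \frac{1}{- \frac{2}{5} - 9} + 1} = \frac{1}{\left(-10\right) \left(- \frac{2}{5}\right) \frac{1}{- \frac{47}{5}} + 1} = \frac{1}{\left(-10\right) \left(- \frac{2}{5}\right) \left(- \frac{5}{47}\right) + 1} = \frac{1}{- \frac{20}{47} + 1} = \frac{1}{\frac{27}{47}} = \frac{47}{27}$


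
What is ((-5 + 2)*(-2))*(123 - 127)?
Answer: -24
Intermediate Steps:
((-5 + 2)*(-2))*(123 - 127) = -3*(-2)*(-4) = 6*(-4) = -24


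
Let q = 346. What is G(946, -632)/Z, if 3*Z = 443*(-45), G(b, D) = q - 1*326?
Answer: -4/1329 ≈ -0.0030098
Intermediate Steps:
G(b, D) = 20 (G(b, D) = 346 - 1*326 = 346 - 326 = 20)
Z = -6645 (Z = (443*(-45))/3 = (⅓)*(-19935) = -6645)
G(946, -632)/Z = 20/(-6645) = 20*(-1/6645) = -4/1329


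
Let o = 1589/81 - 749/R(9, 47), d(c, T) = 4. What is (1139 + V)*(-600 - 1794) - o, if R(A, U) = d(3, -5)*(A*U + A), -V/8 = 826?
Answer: 67872903175/5184 ≈ 1.3093e+7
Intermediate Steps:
V = -6608 (V = -8*826 = -6608)
R(A, U) = 4*A + 4*A*U (R(A, U) = 4*(A*U + A) = 4*(A + A*U) = 4*A + 4*A*U)
o = 99449/5184 (o = 1589/81 - 749*1/(36*(1 + 47)) = 1589*(1/81) - 749/(4*9*48) = 1589/81 - 749/1728 = 99449/5184 ≈ 19.184)
(1139 + V)*(-600 - 1794) - o = (1139 - 6608)*(-600 - 1794) - 1*99449/5184 = -5469*(-2394) - 99449/5184 = 13092786 - 99449/5184 = 67872903175/5184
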